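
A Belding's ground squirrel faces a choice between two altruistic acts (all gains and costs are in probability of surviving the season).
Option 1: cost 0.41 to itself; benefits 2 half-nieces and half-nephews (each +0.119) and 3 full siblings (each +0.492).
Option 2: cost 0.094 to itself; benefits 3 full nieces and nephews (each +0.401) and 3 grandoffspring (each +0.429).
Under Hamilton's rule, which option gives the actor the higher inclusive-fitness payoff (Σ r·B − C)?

Option 1: r to a half-niece or half-nephew = 0.125.
Option 1: r to a full sibling = 0.5.
Option 1: Σ r·B − C = (2·0.125·0.119 + 3·0.5·0.492) − 0.41 = 0.35775.
Option 2: r to a full niece or nephew = 0.25.
Option 2: r to a grandoffspring = 0.25.
Option 2: Σ r·B − C = (3·0.25·0.401 + 3·0.25·0.429) − 0.094 = 0.5285.
Option 2 has the higher net inclusive-fitness payoff.

Option 2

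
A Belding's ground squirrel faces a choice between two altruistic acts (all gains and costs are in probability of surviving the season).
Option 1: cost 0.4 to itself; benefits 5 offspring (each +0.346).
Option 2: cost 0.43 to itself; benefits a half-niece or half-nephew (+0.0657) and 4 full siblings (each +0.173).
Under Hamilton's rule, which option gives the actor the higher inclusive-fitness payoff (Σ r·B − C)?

Option 1

Option 1: r to an offspring = 0.5.
Option 1: Σ r·B − C = (5·0.5·0.346) − 0.4 = 0.465.
Option 2: r to a half-niece or half-nephew = 0.125.
Option 2: r to a full sibling = 0.5.
Option 2: Σ r·B − C = (1·0.125·0.0657 + 4·0.5·0.173) − 0.43 = -0.0757875.
Option 1 has the higher net inclusive-fitness payoff.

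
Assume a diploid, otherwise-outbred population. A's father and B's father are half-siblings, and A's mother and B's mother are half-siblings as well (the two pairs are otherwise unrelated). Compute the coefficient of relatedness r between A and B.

0.125

With two independent routes of shared ancestry, r is the sum of the two contributions.
A and B are related in two ways: half first cousins through their fathers (r = 1/16) and half first cousins through their mothers (r = 1/16).
r = 1/16 + 1/16 = 0.125.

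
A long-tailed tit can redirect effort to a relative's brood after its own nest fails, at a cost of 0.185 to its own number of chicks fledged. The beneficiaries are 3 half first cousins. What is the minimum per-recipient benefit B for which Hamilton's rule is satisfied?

0.9867

r to a half first cousin = 0.0625 (half first cousins share one grandparent — one path of length 4: r = (1/2)^4 = 1/16).
Hamilton's rule with n recipients of equal r: n·r·B > C, so B > C/(n·r) = 0.185/(3·0.0625) = 0.9867.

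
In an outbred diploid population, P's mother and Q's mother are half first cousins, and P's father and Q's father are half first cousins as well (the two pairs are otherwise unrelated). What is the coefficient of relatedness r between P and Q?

0.03125

With two independent routes of shared ancestry, r is the sum of the two contributions.
P and Q are related in two ways: half second cousins through their mothers (r = 1/64) and half second cousins through their fathers (r = 1/64).
r = 1/64 + 1/64 = 0.03125.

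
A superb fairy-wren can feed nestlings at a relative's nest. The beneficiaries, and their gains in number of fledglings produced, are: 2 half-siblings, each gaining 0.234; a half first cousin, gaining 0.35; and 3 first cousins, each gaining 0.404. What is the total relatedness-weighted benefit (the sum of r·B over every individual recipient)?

0.290375

r to a half-sibling = 1/4 (half-sibs share one parent — one path of length 2: r = (1/2)^2 = 1/4).
r to a half first cousin = 1/16 (half first cousins share one grandparent — one path of length 4: r = (1/2)^4 = 1/16).
r to a first cousin = 0.125 (first cousins share one grandparent pair — two paths of length 4: r = 2·(1/2)^4 = 1/8).
Summing one r·B term per recipient: 2·0.25·0.234 + 1·0.0625·0.35 + 3·0.125·0.404 = 0.290375.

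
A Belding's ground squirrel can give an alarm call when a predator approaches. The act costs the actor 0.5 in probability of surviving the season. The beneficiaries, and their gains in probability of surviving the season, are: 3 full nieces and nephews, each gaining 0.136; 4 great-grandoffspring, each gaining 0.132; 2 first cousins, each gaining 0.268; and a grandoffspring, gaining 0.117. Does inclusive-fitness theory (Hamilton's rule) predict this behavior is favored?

Hamilton's rule: the trait is favored when the sum of r·B over every recipient exceeds the actor's cost C.
r to a full niece or nephew = 1/4 (full aunt/uncle↔niece/nephew: two paths of length 3 through the shared grandparent pair: r = 2·(1/2)^3 = 1/4).
r to a great-grandoffspring = 0.125 (three parent–offspring links: r = (1/2)^3 = 1/8).
r to a first cousin = 1/8 (first cousins share one grandparent pair — two paths of length 4: r = 2·(1/2)^4 = 1/8).
r to a grandoffspring = 0.25 (two parent–offspring links: r = (1/2)^2 = 1/4).
Summing one r·B term per recipient: 3·0.25·0.136 + 4·0.125·0.132 + 2·0.125·0.268 + 1·0.25·0.117 = 0.26425.
0.26425 < 0.5: the indirect benefit is less than the cost.

No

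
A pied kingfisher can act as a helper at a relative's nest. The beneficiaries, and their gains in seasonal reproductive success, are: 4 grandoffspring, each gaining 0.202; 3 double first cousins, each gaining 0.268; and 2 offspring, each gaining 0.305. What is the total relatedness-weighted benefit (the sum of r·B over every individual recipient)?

r to a grandoffspring = 1/4 (two parent–offspring links: r = (1/2)^2 = 1/4).
r to a double first cousin = 1/4 (double first cousins share both grandparent pairs — four paths of length 4: r = 4·(1/2)^4 = 1/4).
r to an offspring = 0.5 (one parent–offspring link: r = (1/2)^1 = 1/2).
Summing one r·B term per recipient: 4·0.25·0.202 + 3·0.25·0.268 + 2·0.5·0.305 = 0.708.

0.708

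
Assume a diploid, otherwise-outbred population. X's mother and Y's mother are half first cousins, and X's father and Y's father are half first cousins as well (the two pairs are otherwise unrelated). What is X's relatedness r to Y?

Relatedness sums over independent paths through distinct common ancestors.
X and Y are related in two ways: half second cousins through their mothers (r = 1/64) and half second cousins through their fathers (r = 1/64).
r = 1/64 + 1/64 = 1/32 = 0.03125.

0.03125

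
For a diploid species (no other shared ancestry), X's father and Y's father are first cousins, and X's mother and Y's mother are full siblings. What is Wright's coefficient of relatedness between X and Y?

0.15625

Wright's path rule: contributions from independent ancestry routes add.
X and Y are related in two ways: second cousins through their fathers (r = 1/32) and first cousins through their mothers (r = 1/8).
r = 1/32 + 1/8 = 5/32 = 0.15625.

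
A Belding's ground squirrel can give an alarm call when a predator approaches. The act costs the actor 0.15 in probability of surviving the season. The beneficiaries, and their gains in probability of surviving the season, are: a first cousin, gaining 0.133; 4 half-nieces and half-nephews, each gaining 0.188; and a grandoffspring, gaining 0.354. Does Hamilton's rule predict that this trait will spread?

Yes

Hamilton's rule: the trait is favored when the sum of r·B over every recipient exceeds the actor's cost C.
r to a first cousin = 1/8 (first cousins share one grandparent pair — two paths of length 4: r = 2·(1/2)^4 = 1/8).
r to a half-niece or half-nephew = 0.125 (half-aunt/uncle↔niece/nephew: one path of length 3: r = (1/2)^3 = 1/8).
r to a grandoffspring = 0.25 (two parent–offspring links: r = (1/2)^2 = 1/4).
Summing one r·B term per recipient: 1·0.125·0.133 + 4·0.125·0.188 + 1·0.25·0.354 = 0.199125.
0.199125 > 0.15: the indirect benefit exceeds the cost.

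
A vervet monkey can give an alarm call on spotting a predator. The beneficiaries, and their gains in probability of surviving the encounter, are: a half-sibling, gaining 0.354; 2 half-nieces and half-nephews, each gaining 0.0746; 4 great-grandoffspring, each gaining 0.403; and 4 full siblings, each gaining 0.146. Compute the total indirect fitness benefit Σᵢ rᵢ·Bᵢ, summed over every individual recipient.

0.60065

r to a half-sibling = 0.25 (half-sibs share one parent — one path of length 2: r = (1/2)^2 = 1/4).
r to a half-niece or half-nephew = 0.125 (half-aunt/uncle↔niece/nephew: one path of length 3: r = (1/2)^3 = 1/8).
r to a great-grandoffspring = 1/8 (three parent–offspring links: r = (1/2)^3 = 1/8).
r to a full sibling = 1/2 (full sibs share both parents — two paths of length 2: r = 2·(1/2)^2 = 1/2).
Summing one r·B term per recipient: 1·0.25·0.354 + 2·0.125·0.0746 + 4·0.125·0.403 + 4·0.5·0.146 = 0.60065.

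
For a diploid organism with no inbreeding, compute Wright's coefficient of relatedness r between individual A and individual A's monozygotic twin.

1

Each parent–offspring link contributes a factor of 1/2, and independent paths through distinct common ancestors add.
Monozygotic twins share every allele identical by descent: r = 1.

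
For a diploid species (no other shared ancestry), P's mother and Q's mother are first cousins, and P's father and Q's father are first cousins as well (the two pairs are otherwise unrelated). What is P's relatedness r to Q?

Relatedness sums over independent paths through distinct common ancestors.
P and Q are related in two ways: second cousins through their mothers (r = 1/32) and second cousins through their fathers (r = 1/32).
r = 1/32 + 1/32 = 0.0625.

0.0625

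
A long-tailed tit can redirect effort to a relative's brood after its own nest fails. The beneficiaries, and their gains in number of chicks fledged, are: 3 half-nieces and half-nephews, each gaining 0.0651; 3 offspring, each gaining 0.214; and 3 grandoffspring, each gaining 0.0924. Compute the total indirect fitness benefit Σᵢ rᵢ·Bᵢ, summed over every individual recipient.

0.4147125

r to a half-niece or half-nephew = 0.125 (half-aunt/uncle↔niece/nephew: one path of length 3: r = (1/2)^3 = 1/8).
r to an offspring = 1/2 (one parent–offspring link: r = (1/2)^1 = 1/2).
r to a grandoffspring = 0.25 (two parent–offspring links: r = (1/2)^2 = 1/4).
Summing one r·B term per recipient: 3·0.125·0.0651 + 3·0.5·0.214 + 3·0.25·0.0924 = 0.4147125.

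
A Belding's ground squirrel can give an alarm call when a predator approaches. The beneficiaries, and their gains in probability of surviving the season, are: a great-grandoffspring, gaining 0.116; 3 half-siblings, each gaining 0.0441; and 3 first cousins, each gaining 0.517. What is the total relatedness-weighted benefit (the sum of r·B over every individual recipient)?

0.24145

r to a great-grandoffspring = 1/8 (three parent–offspring links: r = (1/2)^3 = 1/8).
r to a half-sibling = 0.25 (half-sibs share one parent — one path of length 2: r = (1/2)^2 = 1/4).
r to a first cousin = 1/8 (first cousins share one grandparent pair — two paths of length 4: r = 2·(1/2)^4 = 1/8).
Summing one r·B term per recipient: 1·0.125·0.116 + 3·0.25·0.0441 + 3·0.125·0.517 = 0.24145.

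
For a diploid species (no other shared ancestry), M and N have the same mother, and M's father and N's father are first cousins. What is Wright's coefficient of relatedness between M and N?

0.28125

With two independent routes of shared ancestry, r is the sum of the two contributions.
M and N are related in two ways: half-sibs through their shared mother (r = 1/4) and second cousins through their fathers (r = 1/32).
r = 1/4 + 1/32 = 0.28125.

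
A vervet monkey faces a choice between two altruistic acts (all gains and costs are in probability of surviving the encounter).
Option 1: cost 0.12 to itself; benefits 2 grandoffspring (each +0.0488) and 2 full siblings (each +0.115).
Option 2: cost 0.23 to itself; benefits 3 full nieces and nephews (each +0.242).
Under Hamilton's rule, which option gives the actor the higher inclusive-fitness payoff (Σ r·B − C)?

Option 1: r to a grandoffspring = 0.25.
Option 1: r to a full sibling = 0.5.
Option 1: Σ r·B − C = (2·0.25·0.0488 + 2·0.5·0.115) − 0.12 = 0.0194.
Option 2: r to a full niece or nephew = 0.25.
Option 2: Σ r·B − C = (3·0.25·0.242) − 0.23 = -0.0485.
Option 1 has the higher net inclusive-fitness payoff.

Option 1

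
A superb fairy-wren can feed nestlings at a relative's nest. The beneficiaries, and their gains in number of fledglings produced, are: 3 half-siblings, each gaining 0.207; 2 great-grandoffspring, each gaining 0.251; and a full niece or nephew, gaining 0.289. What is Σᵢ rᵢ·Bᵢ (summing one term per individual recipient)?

0.29025

r to a half-sibling = 0.25 (half-sibs share one parent — one path of length 2: r = (1/2)^2 = 1/4).
r to a great-grandoffspring = 1/8 (three parent–offspring links: r = (1/2)^3 = 1/8).
r to a full niece or nephew = 0.25 (full aunt/uncle↔niece/nephew: two paths of length 3 through the shared grandparent pair: r = 2·(1/2)^3 = 1/4).
Summing one r·B term per recipient: 3·0.25·0.207 + 2·0.125·0.251 + 1·0.25·0.289 = 0.29025.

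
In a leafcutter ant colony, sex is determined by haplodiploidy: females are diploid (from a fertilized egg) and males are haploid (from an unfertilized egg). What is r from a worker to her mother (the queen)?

One meiotic link between diploid queen and diploid daughter: r = 1/2.

0.5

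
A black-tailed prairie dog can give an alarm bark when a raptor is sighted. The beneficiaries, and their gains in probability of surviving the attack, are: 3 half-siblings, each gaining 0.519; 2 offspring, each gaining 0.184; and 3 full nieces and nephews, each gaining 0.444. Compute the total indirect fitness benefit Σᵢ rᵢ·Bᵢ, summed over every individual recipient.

r to a half-sibling = 1/4 (half-sibs share one parent — one path of length 2: r = (1/2)^2 = 1/4).
r to an offspring = 0.5 (one parent–offspring link: r = (1/2)^1 = 1/2).
r to a full niece or nephew = 0.25 (full aunt/uncle↔niece/nephew: two paths of length 3 through the shared grandparent pair: r = 2·(1/2)^3 = 1/4).
Summing one r·B term per recipient: 3·0.25·0.519 + 2·0.5·0.184 + 3·0.25·0.444 = 0.90625.

0.90625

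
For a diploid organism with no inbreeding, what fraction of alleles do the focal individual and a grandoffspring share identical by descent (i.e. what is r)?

0.25

Each parent–offspring link contributes a factor of 1/2, and independent paths through distinct common ancestors add.
Two parent–offspring links: r = (1/2)^2 = 1/4.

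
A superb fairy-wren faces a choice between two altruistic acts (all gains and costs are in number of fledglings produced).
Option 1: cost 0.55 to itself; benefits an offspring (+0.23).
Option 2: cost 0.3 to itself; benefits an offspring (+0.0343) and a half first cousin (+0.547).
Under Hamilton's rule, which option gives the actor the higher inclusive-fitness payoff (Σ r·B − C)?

Option 2

Option 1: r to an offspring = 0.5.
Option 1: Σ r·B − C = (1·0.5·0.23) − 0.55 = -0.435.
Option 2: r to an offspring = 0.5.
Option 2: r to a half first cousin = 0.0625.
Option 2: Σ r·B − C = (1·0.5·0.0343 + 1·0.0625·0.547) − 0.3 = -0.2486625.
Option 2 has the higher net inclusive-fitness payoff.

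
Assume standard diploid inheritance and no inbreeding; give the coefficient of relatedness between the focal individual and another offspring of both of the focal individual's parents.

Each parent–offspring link contributes a factor of 1/2, and independent paths through distinct common ancestors add.
Full sibs share both parents — two paths of length 2: r = 2·(1/2)^2 = 1/2.

0.5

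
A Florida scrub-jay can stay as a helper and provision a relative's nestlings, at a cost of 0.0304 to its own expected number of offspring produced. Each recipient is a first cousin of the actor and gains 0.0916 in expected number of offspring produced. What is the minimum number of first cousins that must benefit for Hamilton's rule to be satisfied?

r to a first cousin = 0.125 (first cousins share one grandparent pair — two paths of length 4: r = 2·(1/2)^4 = 1/8).
Hamilton's rule: n·r·B > C  ⇒  n > C/(r·B) = 0.0304/(0.125·0.0916) = 2.655.
The smallest integer exceeding 2.655 is 3.

3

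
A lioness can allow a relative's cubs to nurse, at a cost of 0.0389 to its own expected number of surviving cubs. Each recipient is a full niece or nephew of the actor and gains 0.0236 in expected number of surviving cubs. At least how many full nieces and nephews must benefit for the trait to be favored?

7

r to a full niece or nephew = 0.25 (full aunt/uncle↔niece/nephew: two paths of length 3 through the shared grandparent pair: r = 2·(1/2)^3 = 1/4).
Hamilton's rule: n·r·B > C  ⇒  n > C/(r·B) = 0.0389/(0.25·0.0236) = 6.593.
The smallest integer exceeding 6.593 is 7.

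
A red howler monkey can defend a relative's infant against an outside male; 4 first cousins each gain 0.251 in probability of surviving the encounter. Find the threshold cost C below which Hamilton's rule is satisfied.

r to a first cousin = 0.125 (first cousins share one grandparent pair — two paths of length 4: r = 2·(1/2)^4 = 1/8).
Hamilton's rule: n·r·B > C, so the trait is favored while C < n·r·B = 4·0.125·0.251 = 0.1255.

0.1255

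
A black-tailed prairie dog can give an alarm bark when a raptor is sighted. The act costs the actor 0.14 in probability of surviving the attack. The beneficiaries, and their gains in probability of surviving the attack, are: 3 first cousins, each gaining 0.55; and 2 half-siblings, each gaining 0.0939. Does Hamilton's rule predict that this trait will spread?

Hamilton's rule: the trait is favored when the sum of r·B over every recipient exceeds the actor's cost C.
r to a first cousin = 0.125 (first cousins share one grandparent pair — two paths of length 4: r = 2·(1/2)^4 = 1/8).
r to a half-sibling = 1/4 (half-sibs share one parent — one path of length 2: r = (1/2)^2 = 1/4).
Summing one r·B term per recipient: 3·0.125·0.55 + 2·0.25·0.0939 = 0.2532.
0.2532 > 0.14: the indirect benefit exceeds the cost.

Yes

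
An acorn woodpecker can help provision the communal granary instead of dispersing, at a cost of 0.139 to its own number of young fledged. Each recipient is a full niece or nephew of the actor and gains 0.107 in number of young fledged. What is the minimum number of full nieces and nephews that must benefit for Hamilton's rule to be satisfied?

6

r to a full niece or nephew = 0.25 (full aunt/uncle↔niece/nephew: two paths of length 3 through the shared grandparent pair: r = 2·(1/2)^3 = 1/4).
Hamilton's rule: n·r·B > C  ⇒  n > C/(r·B) = 0.139/(0.25·0.107) = 5.196.
The smallest integer exceeding 5.196 is 6.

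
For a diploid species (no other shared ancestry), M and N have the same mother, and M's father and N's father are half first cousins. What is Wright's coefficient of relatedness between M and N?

0.265625

Independent pedigree routes through distinct common ancestors add.
M and N are related in two ways: half-sibs through their shared mother (r = 1/4) and half second cousins through their fathers (r = 1/64).
r = 1/4 + 1/64 = 0.265625.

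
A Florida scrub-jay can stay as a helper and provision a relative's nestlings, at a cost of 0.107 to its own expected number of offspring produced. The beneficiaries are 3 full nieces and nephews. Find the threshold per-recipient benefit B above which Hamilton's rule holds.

r to a full niece or nephew = 0.25 (full aunt/uncle↔niece/nephew: two paths of length 3 through the shared grandparent pair: r = 2·(1/2)^3 = 1/4).
Hamilton's rule with n recipients of equal r: n·r·B > C, so B > C/(n·r) = 0.107/(3·0.25) = 0.1427.

0.1427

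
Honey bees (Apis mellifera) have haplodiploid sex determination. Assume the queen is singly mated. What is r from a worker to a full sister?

Haplodiploid full sisters inherit their father's entire haploid genome identically (contributing 1/2) and on average half of their mother's contribution (1/2 · 1/2 = 1/4); r = 1/2 + 1/4 = 3/4.

0.75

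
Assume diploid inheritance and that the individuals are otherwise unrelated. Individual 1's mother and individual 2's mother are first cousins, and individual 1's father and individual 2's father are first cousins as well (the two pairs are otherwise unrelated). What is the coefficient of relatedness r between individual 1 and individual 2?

0.0625

Independent pedigree routes through distinct common ancestors add.
Individual 1 and individual 2 are related in two ways: second cousins through their mothers (r = 1/32) and second cousins through their fathers (r = 1/32).
r = 1/32 + 1/32 = 0.0625.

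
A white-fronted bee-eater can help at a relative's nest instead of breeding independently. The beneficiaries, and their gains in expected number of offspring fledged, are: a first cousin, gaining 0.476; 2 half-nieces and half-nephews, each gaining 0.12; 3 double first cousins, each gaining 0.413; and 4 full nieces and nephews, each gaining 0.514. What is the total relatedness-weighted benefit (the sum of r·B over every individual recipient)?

0.91325

r to a first cousin = 0.125 (first cousins share one grandparent pair — two paths of length 4: r = 2·(1/2)^4 = 1/8).
r to a half-niece or half-nephew = 0.125 (half-aunt/uncle↔niece/nephew: one path of length 3: r = (1/2)^3 = 1/8).
r to a double first cousin = 0.25 (double first cousins share both grandparent pairs — four paths of length 4: r = 4·(1/2)^4 = 1/4).
r to a full niece or nephew = 0.25 (full aunt/uncle↔niece/nephew: two paths of length 3 through the shared grandparent pair: r = 2·(1/2)^3 = 1/4).
Summing one r·B term per recipient: 1·0.125·0.476 + 2·0.125·0.12 + 3·0.25·0.413 + 4·0.25·0.514 = 0.91325.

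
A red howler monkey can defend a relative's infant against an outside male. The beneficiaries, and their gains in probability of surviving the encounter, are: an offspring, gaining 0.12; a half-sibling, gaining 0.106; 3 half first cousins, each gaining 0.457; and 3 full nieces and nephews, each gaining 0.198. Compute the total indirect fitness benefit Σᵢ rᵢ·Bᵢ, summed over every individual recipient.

0.3206875

r to an offspring = 1/2 (one parent–offspring link: r = (1/2)^1 = 1/2).
r to a half-sibling = 0.25 (half-sibs share one parent — one path of length 2: r = (1/2)^2 = 1/4).
r to a half first cousin = 1/16 (half first cousins share one grandparent — one path of length 4: r = (1/2)^4 = 1/16).
r to a full niece or nephew = 1/4 (full aunt/uncle↔niece/nephew: two paths of length 3 through the shared grandparent pair: r = 2·(1/2)^3 = 1/4).
Summing one r·B term per recipient: 1·0.5·0.12 + 1·0.25·0.106 + 3·0.0625·0.457 + 3·0.25·0.198 = 0.3206875.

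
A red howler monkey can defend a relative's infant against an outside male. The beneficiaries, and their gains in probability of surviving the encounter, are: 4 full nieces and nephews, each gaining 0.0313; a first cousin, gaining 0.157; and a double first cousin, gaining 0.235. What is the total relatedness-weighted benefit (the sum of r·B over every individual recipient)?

r to a full niece or nephew = 1/4 (full aunt/uncle↔niece/nephew: two paths of length 3 through the shared grandparent pair: r = 2·(1/2)^3 = 1/4).
r to a first cousin = 0.125 (first cousins share one grandparent pair — two paths of length 4: r = 2·(1/2)^4 = 1/8).
r to a double first cousin = 1/4 (double first cousins share both grandparent pairs — four paths of length 4: r = 4·(1/2)^4 = 1/4).
Summing one r·B term per recipient: 4·0.25·0.0313 + 1·0.125·0.157 + 1·0.25·0.235 = 0.109675.

0.109675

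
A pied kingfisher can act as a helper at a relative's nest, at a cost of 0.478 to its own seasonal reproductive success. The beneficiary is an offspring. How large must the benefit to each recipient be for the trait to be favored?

0.956

r to an offspring = 1/2 (one parent–offspring link: r = (1/2)^1 = 1/2).
Hamilton's rule with n recipients of equal r: n·r·B > C, so B > C/(n·r) = 0.478/(1·0.5) = 0.956.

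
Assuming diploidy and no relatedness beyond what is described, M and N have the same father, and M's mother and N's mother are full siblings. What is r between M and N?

0.375

Wright's path rule: contributions from independent ancestry routes add.
M and N are related in two ways: half-sibs through their shared father (r = 1/4) and first cousins through their mothers (r = 1/8).
r = 1/4 + 1/8 = 0.375.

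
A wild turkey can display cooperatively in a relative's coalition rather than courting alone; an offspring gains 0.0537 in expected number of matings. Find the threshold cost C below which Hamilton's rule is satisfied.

r to an offspring = 0.5 (one parent–offspring link: r = (1/2)^1 = 1/2).
Hamilton's rule: n·r·B > C, so the trait is favored while C < n·r·B = 1·0.5·0.0537 = 0.02685.

0.02685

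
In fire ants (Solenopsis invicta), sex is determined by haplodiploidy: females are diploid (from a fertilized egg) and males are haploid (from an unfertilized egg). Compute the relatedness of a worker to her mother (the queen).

One meiotic link between diploid queen and diploid daughter: r = 1/2.

0.5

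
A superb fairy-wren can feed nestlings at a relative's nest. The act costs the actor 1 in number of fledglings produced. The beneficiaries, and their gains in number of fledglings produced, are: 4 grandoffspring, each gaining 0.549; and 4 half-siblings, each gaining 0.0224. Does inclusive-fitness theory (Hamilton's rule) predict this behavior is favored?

Hamilton's rule: the trait is favored when the sum of r·B over every recipient exceeds the actor's cost C.
r to a grandoffspring = 1/4 (two parent–offspring links: r = (1/2)^2 = 1/4).
r to a half-sibling = 0.25 (half-sibs share one parent — one path of length 2: r = (1/2)^2 = 1/4).
Summing one r·B term per recipient: 4·0.25·0.549 + 4·0.25·0.0224 = 0.5714.
0.5714 < 1: the indirect benefit is less than the cost.

No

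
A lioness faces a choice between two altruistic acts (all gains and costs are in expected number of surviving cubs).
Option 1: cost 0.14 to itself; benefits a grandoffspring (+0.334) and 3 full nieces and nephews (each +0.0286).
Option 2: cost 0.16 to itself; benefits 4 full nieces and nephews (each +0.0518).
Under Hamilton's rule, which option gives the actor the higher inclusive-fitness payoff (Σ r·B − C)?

Option 1

Option 1: r to a grandoffspring = 0.25.
Option 1: r to a full niece or nephew = 0.25.
Option 1: Σ r·B − C = (1·0.25·0.334 + 3·0.25·0.0286) − 0.14 = -0.03505.
Option 2: r to a full niece or nephew = 0.25.
Option 2: Σ r·B − C = (4·0.25·0.0518) − 0.16 = -0.1082.
Option 1 has the higher net inclusive-fitness payoff.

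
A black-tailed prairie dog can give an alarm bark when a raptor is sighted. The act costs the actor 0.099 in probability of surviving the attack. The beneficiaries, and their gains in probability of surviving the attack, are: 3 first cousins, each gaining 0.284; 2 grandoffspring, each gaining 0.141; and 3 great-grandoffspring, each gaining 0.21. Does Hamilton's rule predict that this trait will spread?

Hamilton's rule: the trait is favored when the sum of r·B over every recipient exceeds the actor's cost C.
r to a first cousin = 1/8 (first cousins share one grandparent pair — two paths of length 4: r = 2·(1/2)^4 = 1/8).
r to a grandoffspring = 0.25 (two parent–offspring links: r = (1/2)^2 = 1/4).
r to a great-grandoffspring = 1/8 (three parent–offspring links: r = (1/2)^3 = 1/8).
Summing one r·B term per recipient: 3·0.125·0.284 + 2·0.25·0.141 + 3·0.125·0.21 = 0.25575.
0.25575 > 0.099: the indirect benefit exceeds the cost.

Yes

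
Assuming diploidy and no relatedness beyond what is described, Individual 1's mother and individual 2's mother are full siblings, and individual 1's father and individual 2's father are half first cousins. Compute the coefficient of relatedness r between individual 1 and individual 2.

With two independent routes of shared ancestry, r is the sum of the two contributions.
Individual 1 and individual 2 are related in two ways: first cousins through their mothers (r = 1/8) and half second cousins through their fathers (r = 1/64).
r = 1/8 + 1/64 = 0.140625.

0.140625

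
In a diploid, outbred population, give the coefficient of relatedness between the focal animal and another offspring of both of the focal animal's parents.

0.5

Each parent–offspring link contributes a factor of 1/2, and independent paths through distinct common ancestors add.
Full sibs share both parents — two paths of length 2: r = 2·(1/2)^2 = 1/2.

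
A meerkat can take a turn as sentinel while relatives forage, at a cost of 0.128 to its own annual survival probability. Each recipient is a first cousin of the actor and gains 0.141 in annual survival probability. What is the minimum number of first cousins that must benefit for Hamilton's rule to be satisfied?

r to a first cousin = 0.125 (first cousins share one grandparent pair — two paths of length 4: r = 2·(1/2)^4 = 1/8).
Hamilton's rule: n·r·B > C  ⇒  n > C/(r·B) = 0.128/(0.125·0.141) = 7.262.
The smallest integer exceeding 7.262 is 8.

8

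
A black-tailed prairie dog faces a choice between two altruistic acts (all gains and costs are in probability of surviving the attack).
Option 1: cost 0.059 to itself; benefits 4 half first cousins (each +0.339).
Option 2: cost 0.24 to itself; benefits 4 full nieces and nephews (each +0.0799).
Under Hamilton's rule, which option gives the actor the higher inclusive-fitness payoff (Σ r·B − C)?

Option 1: r to a half first cousin = 0.0625.
Option 1: Σ r·B − C = (4·0.0625·0.339) − 0.059 = 0.02575.
Option 2: r to a full niece or nephew = 0.25.
Option 2: Σ r·B − C = (4·0.25·0.0799) − 0.24 = -0.1601.
Option 1 has the higher net inclusive-fitness payoff.

Option 1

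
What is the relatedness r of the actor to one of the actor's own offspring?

0.5

Each parent–offspring link contributes a factor of 1/2, and independent paths through distinct common ancestors add.
One parent–offspring link: r = (1/2)^1 = 1/2.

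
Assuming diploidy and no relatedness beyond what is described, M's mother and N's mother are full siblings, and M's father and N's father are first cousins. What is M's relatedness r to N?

Relatedness sums over independent paths through distinct common ancestors.
M and N are related in two ways: first cousins through their mothers (r = 1/8) and second cousins through their fathers (r = 1/32).
r = 1/8 + 1/32 = 0.15625.

0.15625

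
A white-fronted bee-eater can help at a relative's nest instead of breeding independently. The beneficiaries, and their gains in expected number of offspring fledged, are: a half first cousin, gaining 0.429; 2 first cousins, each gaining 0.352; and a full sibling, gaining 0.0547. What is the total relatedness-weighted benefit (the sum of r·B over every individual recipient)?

0.1421625

r to a half first cousin = 0.0625 (half first cousins share one grandparent — one path of length 4: r = (1/2)^4 = 1/16).
r to a first cousin = 0.125 (first cousins share one grandparent pair — two paths of length 4: r = 2·(1/2)^4 = 1/8).
r to a full sibling = 1/2 (full sibs share both parents — two paths of length 2: r = 2·(1/2)^2 = 1/2).
Summing one r·B term per recipient: 1·0.0625·0.429 + 2·0.125·0.352 + 1·0.5·0.0547 = 0.1421625.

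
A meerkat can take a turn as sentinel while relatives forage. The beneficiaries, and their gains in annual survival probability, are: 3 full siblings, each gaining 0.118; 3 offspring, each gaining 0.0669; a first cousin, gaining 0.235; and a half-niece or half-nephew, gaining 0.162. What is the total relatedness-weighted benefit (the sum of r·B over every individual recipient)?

0.326975

r to a full sibling = 0.5 (full sibs share both parents — two paths of length 2: r = 2·(1/2)^2 = 1/2).
r to an offspring = 0.5 (one parent–offspring link: r = (1/2)^1 = 1/2).
r to a first cousin = 0.125 (first cousins share one grandparent pair — two paths of length 4: r = 2·(1/2)^4 = 1/8).
r to a half-niece or half-nephew = 1/8 (half-aunt/uncle↔niece/nephew: one path of length 3: r = (1/2)^3 = 1/8).
Summing one r·B term per recipient: 3·0.5·0.118 + 3·0.5·0.0669 + 1·0.125·0.235 + 1·0.125·0.162 = 0.326975.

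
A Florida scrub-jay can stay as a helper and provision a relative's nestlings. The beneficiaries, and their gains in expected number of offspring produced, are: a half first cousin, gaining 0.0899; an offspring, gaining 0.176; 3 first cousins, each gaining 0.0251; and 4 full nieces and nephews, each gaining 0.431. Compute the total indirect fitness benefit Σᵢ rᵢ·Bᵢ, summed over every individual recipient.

0.53403125

r to a half first cousin = 1/16 (half first cousins share one grandparent — one path of length 4: r = (1/2)^4 = 1/16).
r to an offspring = 0.5 (one parent–offspring link: r = (1/2)^1 = 1/2).
r to a first cousin = 1/8 (first cousins share one grandparent pair — two paths of length 4: r = 2·(1/2)^4 = 1/8).
r to a full niece or nephew = 1/4 (full aunt/uncle↔niece/nephew: two paths of length 3 through the shared grandparent pair: r = 2·(1/2)^3 = 1/4).
Summing one r·B term per recipient: 1·0.0625·0.0899 + 1·0.5·0.176 + 3·0.125·0.0251 + 4·0.25·0.431 = 0.53403125.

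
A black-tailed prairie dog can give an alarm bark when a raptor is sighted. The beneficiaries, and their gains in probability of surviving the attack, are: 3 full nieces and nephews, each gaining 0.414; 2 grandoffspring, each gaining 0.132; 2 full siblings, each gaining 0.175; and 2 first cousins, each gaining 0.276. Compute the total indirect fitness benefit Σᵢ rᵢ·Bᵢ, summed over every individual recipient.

0.6205

r to a full niece or nephew = 1/4 (full aunt/uncle↔niece/nephew: two paths of length 3 through the shared grandparent pair: r = 2·(1/2)^3 = 1/4).
r to a grandoffspring = 1/4 (two parent–offspring links: r = (1/2)^2 = 1/4).
r to a full sibling = 0.5 (full sibs share both parents — two paths of length 2: r = 2·(1/2)^2 = 1/2).
r to a first cousin = 0.125 (first cousins share one grandparent pair — two paths of length 4: r = 2·(1/2)^4 = 1/8).
Summing one r·B term per recipient: 3·0.25·0.414 + 2·0.25·0.132 + 2·0.5·0.175 + 2·0.125·0.276 = 0.6205.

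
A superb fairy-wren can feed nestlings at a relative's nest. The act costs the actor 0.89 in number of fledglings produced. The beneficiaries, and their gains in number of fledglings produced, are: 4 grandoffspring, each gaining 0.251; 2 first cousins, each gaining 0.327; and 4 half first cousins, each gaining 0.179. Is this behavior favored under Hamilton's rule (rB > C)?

Hamilton's rule: the trait is favored when the sum of r·B over every recipient exceeds the actor's cost C.
r to a grandoffspring = 0.25 (two parent–offspring links: r = (1/2)^2 = 1/4).
r to a first cousin = 1/8 (first cousins share one grandparent pair — two paths of length 4: r = 2·(1/2)^4 = 1/8).
r to a half first cousin = 0.0625 (half first cousins share one grandparent — one path of length 4: r = (1/2)^4 = 1/16).
Summing one r·B term per recipient: 4·0.25·0.251 + 2·0.125·0.327 + 4·0.0625·0.179 = 0.3775.
0.3775 < 0.89: the indirect benefit is less than the cost.

No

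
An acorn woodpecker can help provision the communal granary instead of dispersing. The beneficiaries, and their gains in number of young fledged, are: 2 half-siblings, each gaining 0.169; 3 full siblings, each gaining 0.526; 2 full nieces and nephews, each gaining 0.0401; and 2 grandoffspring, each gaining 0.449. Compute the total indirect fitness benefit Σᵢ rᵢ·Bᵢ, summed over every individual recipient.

r to a half-sibling = 0.25 (half-sibs share one parent — one path of length 2: r = (1/2)^2 = 1/4).
r to a full sibling = 0.5 (full sibs share both parents — two paths of length 2: r = 2·(1/2)^2 = 1/2).
r to a full niece or nephew = 0.25 (full aunt/uncle↔niece/nephew: two paths of length 3 through the shared grandparent pair: r = 2·(1/2)^3 = 1/4).
r to a grandoffspring = 1/4 (two parent–offspring links: r = (1/2)^2 = 1/4).
Summing one r·B term per recipient: 2·0.25·0.169 + 3·0.5·0.526 + 2·0.25·0.0401 + 2·0.25·0.449 = 1.11805.

1.11805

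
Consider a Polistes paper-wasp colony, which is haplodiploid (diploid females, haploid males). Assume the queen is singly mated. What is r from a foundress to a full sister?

0.75

Haplodiploid full sisters inherit their father's entire haploid genome identically (contributing 1/2) and on average half of their mother's contribution (1/2 · 1/2 = 1/4); r = 1/2 + 1/4 = 3/4.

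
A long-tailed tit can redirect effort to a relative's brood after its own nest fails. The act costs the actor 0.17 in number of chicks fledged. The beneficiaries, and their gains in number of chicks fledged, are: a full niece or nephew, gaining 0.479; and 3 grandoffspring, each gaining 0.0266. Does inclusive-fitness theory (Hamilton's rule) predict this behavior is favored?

No

Hamilton's rule: the trait is favored when the sum of r·B over every recipient exceeds the actor's cost C.
r to a full niece or nephew = 1/4 (full aunt/uncle↔niece/nephew: two paths of length 3 through the shared grandparent pair: r = 2·(1/2)^3 = 1/4).
r to a grandoffspring = 1/4 (two parent–offspring links: r = (1/2)^2 = 1/4).
Summing one r·B term per recipient: 1·0.25·0.479 + 3·0.25·0.0266 = 0.1397.
0.1397 < 0.17: the indirect benefit is less than the cost.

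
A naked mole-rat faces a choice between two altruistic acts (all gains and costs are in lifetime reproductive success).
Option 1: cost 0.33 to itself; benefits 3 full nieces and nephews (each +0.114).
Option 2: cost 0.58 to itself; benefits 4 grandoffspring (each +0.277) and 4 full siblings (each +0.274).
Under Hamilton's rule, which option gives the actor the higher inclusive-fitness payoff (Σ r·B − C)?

Option 2

Option 1: r to a full niece or nephew = 0.25.
Option 1: Σ r·B − C = (3·0.25·0.114) − 0.33 = -0.2445.
Option 2: r to a grandoffspring = 0.25.
Option 2: r to a full sibling = 0.5.
Option 2: Σ r·B − C = (4·0.25·0.277 + 4·0.5·0.274) − 0.58 = 0.245.
Option 2 has the higher net inclusive-fitness payoff.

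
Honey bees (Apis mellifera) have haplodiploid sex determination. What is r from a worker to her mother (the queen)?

One meiotic link between diploid queen and diploid daughter: r = 1/2.

0.5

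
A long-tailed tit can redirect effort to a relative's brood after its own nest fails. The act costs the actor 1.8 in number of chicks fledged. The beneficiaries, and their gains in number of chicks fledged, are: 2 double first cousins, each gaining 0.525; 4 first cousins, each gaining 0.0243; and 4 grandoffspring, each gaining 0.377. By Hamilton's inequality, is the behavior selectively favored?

No

Hamilton's rule: the trait is favored when the sum of r·B over every recipient exceeds the actor's cost C.
r to a double first cousin = 0.25 (double first cousins share both grandparent pairs — four paths of length 4: r = 4·(1/2)^4 = 1/4).
r to a first cousin = 0.125 (first cousins share one grandparent pair — two paths of length 4: r = 2·(1/2)^4 = 1/8).
r to a grandoffspring = 1/4 (two parent–offspring links: r = (1/2)^2 = 1/4).
Summing one r·B term per recipient: 2·0.25·0.525 + 4·0.125·0.0243 + 4·0.25·0.377 = 0.65165.
0.65165 < 1.8: the indirect benefit is less than the cost.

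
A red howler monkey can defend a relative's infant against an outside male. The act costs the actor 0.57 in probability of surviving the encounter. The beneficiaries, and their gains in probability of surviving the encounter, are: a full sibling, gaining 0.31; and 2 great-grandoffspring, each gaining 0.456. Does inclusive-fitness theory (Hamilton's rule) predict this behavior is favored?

Hamilton's rule: the trait is favored when the sum of r·B over every recipient exceeds the actor's cost C.
r to a full sibling = 1/2 (full sibs share both parents — two paths of length 2: r = 2·(1/2)^2 = 1/2).
r to a great-grandoffspring = 0.125 (three parent–offspring links: r = (1/2)^3 = 1/8).
Summing one r·B term per recipient: 1·0.5·0.31 + 2·0.125·0.456 = 0.269.
0.269 < 0.57: the indirect benefit is less than the cost.

No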